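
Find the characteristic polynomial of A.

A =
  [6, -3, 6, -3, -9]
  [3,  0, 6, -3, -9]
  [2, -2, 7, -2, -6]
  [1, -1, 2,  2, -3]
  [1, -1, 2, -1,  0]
x^5 - 15*x^4 + 90*x^3 - 270*x^2 + 405*x - 243

Expanding det(x·I − A) (e.g. by cofactor expansion or by noting that A is similar to its Jordan form J, which has the same characteristic polynomial as A) gives
  χ_A(x) = x^5 - 15*x^4 + 90*x^3 - 270*x^2 + 405*x - 243
which factors as (x - 3)^5. The eigenvalues (with algebraic multiplicities) are λ = 3 with multiplicity 5.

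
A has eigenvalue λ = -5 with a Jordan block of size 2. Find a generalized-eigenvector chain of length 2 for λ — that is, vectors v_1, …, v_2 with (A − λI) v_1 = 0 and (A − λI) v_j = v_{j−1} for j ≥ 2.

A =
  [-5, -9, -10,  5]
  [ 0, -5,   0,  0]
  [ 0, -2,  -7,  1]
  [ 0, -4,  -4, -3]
A Jordan chain for λ = -5 of length 2:
v_1 = (-9, 0, -2, -4)ᵀ
v_2 = (0, 1, 0, 0)ᵀ

Let N = A − (-5)·I. We want v_2 with N^2 v_2 = 0 but N^1 v_2 ≠ 0; then v_{j-1} := N · v_j for j = 2, …, 2.

Pick v_2 = (0, 1, 0, 0)ᵀ.
Then v_1 = N · v_2 = (-9, 0, -2, -4)ᵀ.

Sanity check: (A − (-5)·I) v_1 = (0, 0, 0, 0)ᵀ = 0. ✓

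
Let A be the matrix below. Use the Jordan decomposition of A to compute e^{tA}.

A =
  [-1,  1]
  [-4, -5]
e^{tA} =
  [2*t*exp(-3*t) + exp(-3*t), t*exp(-3*t)]
  [-4*t*exp(-3*t), -2*t*exp(-3*t) + exp(-3*t)]

Strategy: write A = P · J · P⁻¹ where J is a Jordan canonical form, so e^{tA} = P · e^{tJ} · P⁻¹, and e^{tJ} can be computed block-by-block.

A has Jordan form
J =
  [-3,  1]
  [ 0, -3]
(up to reordering of blocks).

Per-block formulas:
  For a 2×2 Jordan block J_2(-3): exp(t · J_2(-3)) = e^(-3t)·(I + t·N), where N is the 2×2 nilpotent shift.

After assembling e^{tJ} and conjugating by P, we get:

e^{tA} =
  [2*t*exp(-3*t) + exp(-3*t), t*exp(-3*t)]
  [-4*t*exp(-3*t), -2*t*exp(-3*t) + exp(-3*t)]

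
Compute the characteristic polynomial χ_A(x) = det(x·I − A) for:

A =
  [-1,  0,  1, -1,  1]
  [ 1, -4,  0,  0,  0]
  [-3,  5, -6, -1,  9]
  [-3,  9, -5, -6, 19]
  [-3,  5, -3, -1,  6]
x^5 + 11*x^4 + 42*x^3 + 54*x^2 - 27*x - 81

Expanding det(x·I − A) (e.g. by cofactor expansion or by noting that A is similar to its Jordan form J, which has the same characteristic polynomial as A) gives
  χ_A(x) = x^5 + 11*x^4 + 42*x^3 + 54*x^2 - 27*x - 81
which factors as (x - 1)*(x + 3)^4. The eigenvalues (with algebraic multiplicities) are λ = -3 with multiplicity 4, λ = 1 with multiplicity 1.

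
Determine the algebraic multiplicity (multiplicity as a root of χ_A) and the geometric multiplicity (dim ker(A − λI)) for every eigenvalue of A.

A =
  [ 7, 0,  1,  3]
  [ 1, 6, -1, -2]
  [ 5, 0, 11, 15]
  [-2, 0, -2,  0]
λ = 6: alg = 4, geom = 2

Step 1 — factor the characteristic polynomial to read off the algebraic multiplicities:
  χ_A(x) = (x - 6)^4

Step 2 — compute geometric multiplicities via the rank-nullity identity g(λ) = n − rank(A − λI):
  rank(A − (6)·I) = 2, so dim ker(A − (6)·I) = n − 2 = 2

Summary:
  λ = 6: algebraic multiplicity = 4, geometric multiplicity = 2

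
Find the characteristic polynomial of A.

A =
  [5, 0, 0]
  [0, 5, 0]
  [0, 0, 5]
x^3 - 15*x^2 + 75*x - 125

Expanding det(x·I − A) (e.g. by cofactor expansion or by noting that A is similar to its Jordan form J, which has the same characteristic polynomial as A) gives
  χ_A(x) = x^3 - 15*x^2 + 75*x - 125
which factors as (x - 5)^3. The eigenvalues (with algebraic multiplicities) are λ = 5 with multiplicity 3.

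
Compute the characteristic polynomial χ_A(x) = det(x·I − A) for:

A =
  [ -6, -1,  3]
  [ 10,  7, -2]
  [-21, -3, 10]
x^3 - 11*x^2 + 35*x - 25

Expanding det(x·I − A) (e.g. by cofactor expansion or by noting that A is similar to its Jordan form J, which has the same characteristic polynomial as A) gives
  χ_A(x) = x^3 - 11*x^2 + 35*x - 25
which factors as (x - 5)^2*(x - 1). The eigenvalues (with algebraic multiplicities) are λ = 1 with multiplicity 1, λ = 5 with multiplicity 2.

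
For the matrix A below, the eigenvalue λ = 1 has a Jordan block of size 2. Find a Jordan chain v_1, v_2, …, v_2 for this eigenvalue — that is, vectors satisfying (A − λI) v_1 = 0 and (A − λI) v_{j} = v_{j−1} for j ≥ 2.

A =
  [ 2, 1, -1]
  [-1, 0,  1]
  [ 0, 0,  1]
A Jordan chain for λ = 1 of length 2:
v_1 = (1, -1, 0)ᵀ
v_2 = (1, 0, 0)ᵀ

Let N = A − (1)·I. We want v_2 with N^2 v_2 = 0 but N^1 v_2 ≠ 0; then v_{j-1} := N · v_j for j = 2, …, 2.

Pick v_2 = (1, 0, 0)ᵀ.
Then v_1 = N · v_2 = (1, -1, 0)ᵀ.

Sanity check: (A − (1)·I) v_1 = (0, 0, 0)ᵀ = 0. ✓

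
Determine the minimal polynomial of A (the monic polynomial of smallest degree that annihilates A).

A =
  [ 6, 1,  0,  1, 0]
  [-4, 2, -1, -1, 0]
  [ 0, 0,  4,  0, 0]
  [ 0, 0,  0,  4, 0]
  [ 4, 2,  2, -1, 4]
x^3 - 12*x^2 + 48*x - 64

The characteristic polynomial is χ_A(x) = (x - 4)^5, so the eigenvalues are known. The minimal polynomial is
  m_A(x) = Π_λ (x − λ)^{k_λ}
where k_λ is the size of the *largest* Jordan block for λ (equivalently, the smallest k with (A − λI)^k v = 0 for every generalised eigenvector v of λ).

  λ = 4: largest Jordan block has size 3, contributing (x − 4)^3

So m_A(x) = (x - 4)^3 = x^3 - 12*x^2 + 48*x - 64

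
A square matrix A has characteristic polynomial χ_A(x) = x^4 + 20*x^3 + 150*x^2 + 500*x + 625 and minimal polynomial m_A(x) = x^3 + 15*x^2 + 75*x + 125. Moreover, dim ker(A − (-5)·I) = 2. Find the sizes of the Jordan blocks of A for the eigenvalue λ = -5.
Block sizes for λ = -5: [3, 1]

Step 1 — from the characteristic polynomial, algebraic multiplicity of λ = -5 is 4. From dim ker(A − (-5)·I) = 2, there are exactly 2 Jordan blocks for λ = -5.
Step 2 — from the minimal polynomial, the factor (x + 5)^3 tells us the largest block for λ = -5 has size 3.
Step 3 — with total size 4, 2 blocks, and largest block 3, the block sizes (in nonincreasing order) are [3, 1].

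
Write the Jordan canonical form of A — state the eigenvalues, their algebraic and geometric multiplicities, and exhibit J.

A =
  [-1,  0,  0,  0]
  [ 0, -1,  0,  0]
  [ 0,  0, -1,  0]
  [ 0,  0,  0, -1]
J_1(-1) ⊕ J_1(-1) ⊕ J_1(-1) ⊕ J_1(-1)

The characteristic polynomial is
  det(x·I − A) = x^4 + 4*x^3 + 6*x^2 + 4*x + 1 = (x + 1)^4

Eigenvalues and multiplicities (the geometric multiplicity of λ is n − rank(A − λI), which equals the number of Jordan blocks for λ):
  λ = -1: algebraic multiplicity = 4, geometric multiplicity = 4

Determining the block sizes for each eigenvalue:
  λ = -1: gm = am = 4, so every block has size 1 → block sizes [1, 1, 1, 1]

Assembling the blocks gives a Jordan form
J =
  [-1,  0,  0,  0]
  [ 0, -1,  0,  0]
  [ 0,  0, -1,  0]
  [ 0,  0,  0, -1]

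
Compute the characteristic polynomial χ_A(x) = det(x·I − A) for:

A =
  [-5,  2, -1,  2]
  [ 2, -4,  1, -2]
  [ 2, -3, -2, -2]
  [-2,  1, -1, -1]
x^4 + 12*x^3 + 54*x^2 + 108*x + 81

Expanding det(x·I − A) (e.g. by cofactor expansion or by noting that A is similar to its Jordan form J, which has the same characteristic polynomial as A) gives
  χ_A(x) = x^4 + 12*x^3 + 54*x^2 + 108*x + 81
which factors as (x + 3)^4. The eigenvalues (with algebraic multiplicities) are λ = -3 with multiplicity 4.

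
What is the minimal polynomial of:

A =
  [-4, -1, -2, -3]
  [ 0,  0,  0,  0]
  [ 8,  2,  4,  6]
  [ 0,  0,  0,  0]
x^2

The characteristic polynomial is χ_A(x) = x^4, so the eigenvalues are known. The minimal polynomial is
  m_A(x) = Π_λ (x − λ)^{k_λ}
where k_λ is the size of the *largest* Jordan block for λ (equivalently, the smallest k with (A − λI)^k v = 0 for every generalised eigenvector v of λ).

  λ = 0: largest Jordan block has size 2, contributing (x − 0)^2

So m_A(x) = x^2 = x^2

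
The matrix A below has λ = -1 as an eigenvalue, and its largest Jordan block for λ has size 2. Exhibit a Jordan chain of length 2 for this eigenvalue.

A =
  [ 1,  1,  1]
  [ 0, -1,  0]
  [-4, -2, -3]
A Jordan chain for λ = -1 of length 2:
v_1 = (2, 0, -4)ᵀ
v_2 = (1, 0, 0)ᵀ

Let N = A − (-1)·I. We want v_2 with N^2 v_2 = 0 but N^1 v_2 ≠ 0; then v_{j-1} := N · v_j for j = 2, …, 2.

Pick v_2 = (1, 0, 0)ᵀ.
Then v_1 = N · v_2 = (2, 0, -4)ᵀ.

Sanity check: (A − (-1)·I) v_1 = (0, 0, 0)ᵀ = 0. ✓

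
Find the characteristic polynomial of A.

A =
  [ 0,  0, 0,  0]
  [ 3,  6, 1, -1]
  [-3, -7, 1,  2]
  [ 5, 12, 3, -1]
x^4 - 6*x^3 + 12*x^2 - 8*x

Expanding det(x·I − A) (e.g. by cofactor expansion or by noting that A is similar to its Jordan form J, which has the same characteristic polynomial as A) gives
  χ_A(x) = x^4 - 6*x^3 + 12*x^2 - 8*x
which factors as x*(x - 2)^3. The eigenvalues (with algebraic multiplicities) are λ = 0 with multiplicity 1, λ = 2 with multiplicity 3.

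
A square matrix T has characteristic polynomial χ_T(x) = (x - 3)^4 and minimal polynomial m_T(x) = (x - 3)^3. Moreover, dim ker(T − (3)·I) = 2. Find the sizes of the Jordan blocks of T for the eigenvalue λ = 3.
Block sizes for λ = 3: [3, 1]

Step 1 — from the characteristic polynomial, algebraic multiplicity of λ = 3 is 4. From dim ker(T − (3)·I) = 2, there are exactly 2 Jordan blocks for λ = 3.
Step 2 — from the minimal polynomial, the factor (x − 3)^3 tells us the largest block for λ = 3 has size 3.
Step 3 — with total size 4, 2 blocks, and largest block 3, the block sizes (in nonincreasing order) are [3, 1].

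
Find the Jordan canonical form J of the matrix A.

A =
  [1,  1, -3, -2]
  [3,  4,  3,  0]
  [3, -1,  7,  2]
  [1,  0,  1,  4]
J_3(4) ⊕ J_1(4)

The characteristic polynomial is
  det(x·I − A) = x^4 - 16*x^3 + 96*x^2 - 256*x + 256 = (x - 4)^4

Eigenvalues and multiplicities (the geometric multiplicity of λ is n − rank(A − λI), which equals the number of Jordan blocks for λ):
  λ = 4: algebraic multiplicity = 4, geometric multiplicity = 2

Determining the block sizes for each eigenvalue:
  λ = 4: with am = 4 and gm = 2, the partition is not yet determined (e.g. several partitions of 4 into 2 parts exist). Let N = A − (4)·I. Computing rank(N^1) = 2, rank(N^2) = 1, rank(N^3) = 0; the number of blocks of size ≥ j is rank(N^{j−1}) − rank(N^j), giving [2, 1, 1]. So we have 1 block(s) of size 3, 1 block(s) of size 1 → block sizes [3, 1]

Assembling the blocks gives a Jordan form
J =
  [4, 1, 0, 0]
  [0, 4, 1, 0]
  [0, 0, 4, 0]
  [0, 0, 0, 4]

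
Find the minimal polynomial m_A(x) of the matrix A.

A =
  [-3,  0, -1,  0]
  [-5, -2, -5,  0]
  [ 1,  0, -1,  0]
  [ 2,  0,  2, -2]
x^2 + 4*x + 4

The characteristic polynomial is χ_A(x) = (x + 2)^4, so the eigenvalues are known. The minimal polynomial is
  m_A(x) = Π_λ (x − λ)^{k_λ}
where k_λ is the size of the *largest* Jordan block for λ (equivalently, the smallest k with (A − λI)^k v = 0 for every generalised eigenvector v of λ).

  λ = -2: largest Jordan block has size 2, contributing (x + 2)^2

So m_A(x) = (x + 2)^2 = x^2 + 4*x + 4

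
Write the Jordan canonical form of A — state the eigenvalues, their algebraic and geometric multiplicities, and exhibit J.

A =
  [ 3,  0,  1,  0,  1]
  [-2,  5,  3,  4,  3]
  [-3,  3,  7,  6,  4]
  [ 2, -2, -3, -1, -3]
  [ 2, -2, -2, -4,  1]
J_3(3) ⊕ J_1(3) ⊕ J_1(3)

The characteristic polynomial is
  det(x·I − A) = x^5 - 15*x^4 + 90*x^3 - 270*x^2 + 405*x - 243 = (x - 3)^5

Eigenvalues and multiplicities (the geometric multiplicity of λ is n − rank(A − λI), which equals the number of Jordan blocks for λ):
  λ = 3: algebraic multiplicity = 5, geometric multiplicity = 3

Determining the block sizes for each eigenvalue:
  λ = 3: with am = 5 and gm = 3, the partition is not yet determined (e.g. several partitions of 5 into 3 parts exist). Let N = A − (3)·I. Computing rank(N^1) = 2, rank(N^2) = 1, rank(N^3) = 0; the number of blocks of size ≥ j is rank(N^{j−1}) − rank(N^j), giving [3, 1, 1]. So we have 1 block(s) of size 3, 2 block(s) of size 1 → block sizes [3, 1, 1]

Assembling the blocks gives a Jordan form
J =
  [3, 1, 0, 0, 0]
  [0, 3, 1, 0, 0]
  [0, 0, 3, 0, 0]
  [0, 0, 0, 3, 0]
  [0, 0, 0, 0, 3]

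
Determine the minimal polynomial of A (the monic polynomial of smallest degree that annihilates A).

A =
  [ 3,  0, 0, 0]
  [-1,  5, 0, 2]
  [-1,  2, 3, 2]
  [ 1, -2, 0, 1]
x^2 - 6*x + 9

The characteristic polynomial is χ_A(x) = (x - 3)^4, so the eigenvalues are known. The minimal polynomial is
  m_A(x) = Π_λ (x − λ)^{k_λ}
where k_λ is the size of the *largest* Jordan block for λ (equivalently, the smallest k with (A − λI)^k v = 0 for every generalised eigenvector v of λ).

  λ = 3: largest Jordan block has size 2, contributing (x − 3)^2

So m_A(x) = (x - 3)^2 = x^2 - 6*x + 9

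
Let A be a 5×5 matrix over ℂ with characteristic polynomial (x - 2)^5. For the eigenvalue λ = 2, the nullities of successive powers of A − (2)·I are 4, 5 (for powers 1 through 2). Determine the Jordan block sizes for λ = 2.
Block sizes for λ = 2: [2, 1, 1, 1]

From the dimensions of kernels of powers, the number of Jordan blocks of size at least j is d_j − d_{j−1} where d_j = dim ker(N^j) (with d_0 = 0). Computing the differences gives [4, 1].
The number of blocks of size exactly k is (#blocks of size ≥ k) − (#blocks of size ≥ k + 1), so the partition is: 3 block(s) of size 1, 1 block(s) of size 2.
In nonincreasing order the block sizes are [2, 1, 1, 1].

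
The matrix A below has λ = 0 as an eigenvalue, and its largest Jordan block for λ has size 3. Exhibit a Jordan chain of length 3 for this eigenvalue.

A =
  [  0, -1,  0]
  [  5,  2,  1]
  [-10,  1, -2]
A Jordan chain for λ = 0 of length 3:
v_1 = (-5, 0, 25)ᵀ
v_2 = (0, 5, -10)ᵀ
v_3 = (1, 0, 0)ᵀ

Let N = A − (0)·I. We want v_3 with N^3 v_3 = 0 but N^2 v_3 ≠ 0; then v_{j-1} := N · v_j for j = 3, …, 2.

Pick v_3 = (1, 0, 0)ᵀ.
Then v_2 = N · v_3 = (0, 5, -10)ᵀ.
Then v_1 = N · v_2 = (-5, 0, 25)ᵀ.

Sanity check: (A − (0)·I) v_1 = (0, 0, 0)ᵀ = 0. ✓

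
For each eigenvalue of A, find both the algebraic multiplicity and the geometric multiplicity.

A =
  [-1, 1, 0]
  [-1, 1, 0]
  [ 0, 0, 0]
λ = 0: alg = 3, geom = 2

Step 1 — factor the characteristic polynomial to read off the algebraic multiplicities:
  χ_A(x) = x^3

Step 2 — compute geometric multiplicities via the rank-nullity identity g(λ) = n − rank(A − λI):
  rank(A − (0)·I) = 1, so dim ker(A − (0)·I) = n − 1 = 2

Summary:
  λ = 0: algebraic multiplicity = 3, geometric multiplicity = 2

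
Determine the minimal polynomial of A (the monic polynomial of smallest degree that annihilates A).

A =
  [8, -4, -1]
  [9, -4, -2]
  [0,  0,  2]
x^3 - 6*x^2 + 12*x - 8

The characteristic polynomial is χ_A(x) = (x - 2)^3, so the eigenvalues are known. The minimal polynomial is
  m_A(x) = Π_λ (x − λ)^{k_λ}
where k_λ is the size of the *largest* Jordan block for λ (equivalently, the smallest k with (A − λI)^k v = 0 for every generalised eigenvector v of λ).

  λ = 2: largest Jordan block has size 3, contributing (x − 2)^3

So m_A(x) = (x - 2)^3 = x^3 - 6*x^2 + 12*x - 8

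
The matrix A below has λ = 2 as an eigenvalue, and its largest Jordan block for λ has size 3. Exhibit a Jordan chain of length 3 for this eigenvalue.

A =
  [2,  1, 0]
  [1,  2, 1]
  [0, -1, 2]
A Jordan chain for λ = 2 of length 3:
v_1 = (1, 0, -1)ᵀ
v_2 = (0, 1, 0)ᵀ
v_3 = (1, 0, 0)ᵀ

Let N = A − (2)·I. We want v_3 with N^3 v_3 = 0 but N^2 v_3 ≠ 0; then v_{j-1} := N · v_j for j = 3, …, 2.

Pick v_3 = (1, 0, 0)ᵀ.
Then v_2 = N · v_3 = (0, 1, 0)ᵀ.
Then v_1 = N · v_2 = (1, 0, -1)ᵀ.

Sanity check: (A − (2)·I) v_1 = (0, 0, 0)ᵀ = 0. ✓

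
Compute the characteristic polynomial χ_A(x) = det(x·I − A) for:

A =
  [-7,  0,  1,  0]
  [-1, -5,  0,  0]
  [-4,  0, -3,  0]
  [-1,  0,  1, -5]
x^4 + 20*x^3 + 150*x^2 + 500*x + 625

Expanding det(x·I − A) (e.g. by cofactor expansion or by noting that A is similar to its Jordan form J, which has the same characteristic polynomial as A) gives
  χ_A(x) = x^4 + 20*x^3 + 150*x^2 + 500*x + 625
which factors as (x + 5)^4. The eigenvalues (with algebraic multiplicities) are λ = -5 with multiplicity 4.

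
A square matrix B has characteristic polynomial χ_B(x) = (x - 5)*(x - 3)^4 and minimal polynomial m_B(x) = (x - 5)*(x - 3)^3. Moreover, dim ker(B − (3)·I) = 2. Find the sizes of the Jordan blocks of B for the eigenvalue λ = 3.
Block sizes for λ = 3: [3, 1]

Step 1 — from the characteristic polynomial, algebraic multiplicity of λ = 3 is 4. From dim ker(B − (3)·I) = 2, there are exactly 2 Jordan blocks for λ = 3.
Step 2 — from the minimal polynomial, the factor (x − 3)^3 tells us the largest block for λ = 3 has size 3.
Step 3 — with total size 4, 2 blocks, and largest block 3, the block sizes (in nonincreasing order) are [3, 1].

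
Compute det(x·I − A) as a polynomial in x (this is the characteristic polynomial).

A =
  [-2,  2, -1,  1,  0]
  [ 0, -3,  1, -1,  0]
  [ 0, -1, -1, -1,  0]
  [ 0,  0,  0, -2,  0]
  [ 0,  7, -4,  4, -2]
x^5 + 10*x^4 + 40*x^3 + 80*x^2 + 80*x + 32

Expanding det(x·I − A) (e.g. by cofactor expansion or by noting that A is similar to its Jordan form J, which has the same characteristic polynomial as A) gives
  χ_A(x) = x^5 + 10*x^4 + 40*x^3 + 80*x^2 + 80*x + 32
which factors as (x + 2)^5. The eigenvalues (with algebraic multiplicities) are λ = -2 with multiplicity 5.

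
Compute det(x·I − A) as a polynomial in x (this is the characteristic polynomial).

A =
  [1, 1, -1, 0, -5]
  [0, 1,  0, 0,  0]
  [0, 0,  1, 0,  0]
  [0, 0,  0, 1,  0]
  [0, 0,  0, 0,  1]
x^5 - 5*x^4 + 10*x^3 - 10*x^2 + 5*x - 1

Expanding det(x·I − A) (e.g. by cofactor expansion or by noting that A is similar to its Jordan form J, which has the same characteristic polynomial as A) gives
  χ_A(x) = x^5 - 5*x^4 + 10*x^3 - 10*x^2 + 5*x - 1
which factors as (x - 1)^5. The eigenvalues (with algebraic multiplicities) are λ = 1 with multiplicity 5.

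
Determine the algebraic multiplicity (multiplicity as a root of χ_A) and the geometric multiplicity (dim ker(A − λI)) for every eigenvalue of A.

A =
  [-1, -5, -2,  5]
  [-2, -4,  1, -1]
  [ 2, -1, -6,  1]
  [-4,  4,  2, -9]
λ = -5: alg = 4, geom = 2

Step 1 — factor the characteristic polynomial to read off the algebraic multiplicities:
  χ_A(x) = (x + 5)^4

Step 2 — compute geometric multiplicities via the rank-nullity identity g(λ) = n − rank(A − λI):
  rank(A − (-5)·I) = 2, so dim ker(A − (-5)·I) = n − 2 = 2

Summary:
  λ = -5: algebraic multiplicity = 4, geometric multiplicity = 2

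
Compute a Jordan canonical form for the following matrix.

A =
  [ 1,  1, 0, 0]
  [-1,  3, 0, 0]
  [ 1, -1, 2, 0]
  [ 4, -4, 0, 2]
J_2(2) ⊕ J_1(2) ⊕ J_1(2)

The characteristic polynomial is
  det(x·I − A) = x^4 - 8*x^3 + 24*x^2 - 32*x + 16 = (x - 2)^4

Eigenvalues and multiplicities (the geometric multiplicity of λ is n − rank(A − λI), which equals the number of Jordan blocks for λ):
  λ = 2: algebraic multiplicity = 4, geometric multiplicity = 3

Determining the block sizes for each eigenvalue:
  λ = 2: 3 blocks summing to 4 forces exactly one block of size 2 and the rest size 1 → block sizes [2, 1, 1]

Assembling the blocks gives a Jordan form
J =
  [2, 1, 0, 0]
  [0, 2, 0, 0]
  [0, 0, 2, 0]
  [0, 0, 0, 2]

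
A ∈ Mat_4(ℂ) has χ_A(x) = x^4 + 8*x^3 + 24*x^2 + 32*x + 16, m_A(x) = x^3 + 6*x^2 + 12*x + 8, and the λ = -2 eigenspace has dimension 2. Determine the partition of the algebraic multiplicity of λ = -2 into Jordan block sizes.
Block sizes for λ = -2: [3, 1]

Step 1 — from the characteristic polynomial, algebraic multiplicity of λ = -2 is 4. From dim ker(A − (-2)·I) = 2, there are exactly 2 Jordan blocks for λ = -2.
Step 2 — from the minimal polynomial, the factor (x + 2)^3 tells us the largest block for λ = -2 has size 3.
Step 3 — with total size 4, 2 blocks, and largest block 3, the block sizes (in nonincreasing order) are [3, 1].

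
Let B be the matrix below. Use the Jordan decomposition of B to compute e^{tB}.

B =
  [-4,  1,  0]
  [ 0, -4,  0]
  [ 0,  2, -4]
e^{tB} =
  [exp(-4*t), t*exp(-4*t), 0]
  [0, exp(-4*t), 0]
  [0, 2*t*exp(-4*t), exp(-4*t)]

Strategy: write B = P · J · P⁻¹ where J is a Jordan canonical form, so e^{tB} = P · e^{tJ} · P⁻¹, and e^{tJ} can be computed block-by-block.

B has Jordan form
J =
  [-4,  1,  0]
  [ 0, -4,  0]
  [ 0,  0, -4]
(up to reordering of blocks).

Per-block formulas:
  For a 2×2 Jordan block J_2(-4): exp(t · J_2(-4)) = e^(-4t)·(I + t·N), where N is the 2×2 nilpotent shift.
  For a 1×1 block at λ = -4: exp(t · [-4]) = [e^(-4t)].

After assembling e^{tJ} and conjugating by P, we get:

e^{tB} =
  [exp(-4*t), t*exp(-4*t), 0]
  [0, exp(-4*t), 0]
  [0, 2*t*exp(-4*t), exp(-4*t)]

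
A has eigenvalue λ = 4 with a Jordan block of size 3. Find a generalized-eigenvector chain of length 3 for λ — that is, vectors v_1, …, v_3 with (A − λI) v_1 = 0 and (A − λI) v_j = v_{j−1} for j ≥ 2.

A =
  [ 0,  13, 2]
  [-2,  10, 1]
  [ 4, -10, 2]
A Jordan chain for λ = 4 of length 3:
v_1 = (-2, 0, -4)ᵀ
v_2 = (-4, -2, 4)ᵀ
v_3 = (1, 0, 0)ᵀ

Let N = A − (4)·I. We want v_3 with N^3 v_3 = 0 but N^2 v_3 ≠ 0; then v_{j-1} := N · v_j for j = 3, …, 2.

Pick v_3 = (1, 0, 0)ᵀ.
Then v_2 = N · v_3 = (-4, -2, 4)ᵀ.
Then v_1 = N · v_2 = (-2, 0, -4)ᵀ.

Sanity check: (A − (4)·I) v_1 = (0, 0, 0)ᵀ = 0. ✓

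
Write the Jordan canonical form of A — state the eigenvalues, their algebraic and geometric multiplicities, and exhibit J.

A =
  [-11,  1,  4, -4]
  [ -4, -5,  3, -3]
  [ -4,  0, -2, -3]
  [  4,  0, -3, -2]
J_3(-5) ⊕ J_1(-5)

The characteristic polynomial is
  det(x·I − A) = x^4 + 20*x^3 + 150*x^2 + 500*x + 625 = (x + 5)^4

Eigenvalues and multiplicities (the geometric multiplicity of λ is n − rank(A − λI), which equals the number of Jordan blocks for λ):
  λ = -5: algebraic multiplicity = 4, geometric multiplicity = 2

Determining the block sizes for each eigenvalue:
  λ = -5: with am = 4 and gm = 2, the partition is not yet determined (e.g. several partitions of 4 into 2 parts exist). Let N = A − (-5)·I. Computing rank(N^1) = 2, rank(N^2) = 1, rank(N^3) = 0; the number of blocks of size ≥ j is rank(N^{j−1}) − rank(N^j), giving [2, 1, 1]. So we have 1 block(s) of size 3, 1 block(s) of size 1 → block sizes [3, 1]

Assembling the blocks gives a Jordan form
J =
  [-5,  1,  0,  0]
  [ 0, -5,  1,  0]
  [ 0,  0, -5,  0]
  [ 0,  0,  0, -5]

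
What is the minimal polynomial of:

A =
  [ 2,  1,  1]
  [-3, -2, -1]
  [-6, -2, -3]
x^2 + 2*x + 1

The characteristic polynomial is χ_A(x) = (x + 1)^3, so the eigenvalues are known. The minimal polynomial is
  m_A(x) = Π_λ (x − λ)^{k_λ}
where k_λ is the size of the *largest* Jordan block for λ (equivalently, the smallest k with (A − λI)^k v = 0 for every generalised eigenvector v of λ).

  λ = -1: largest Jordan block has size 2, contributing (x + 1)^2

So m_A(x) = (x + 1)^2 = x^2 + 2*x + 1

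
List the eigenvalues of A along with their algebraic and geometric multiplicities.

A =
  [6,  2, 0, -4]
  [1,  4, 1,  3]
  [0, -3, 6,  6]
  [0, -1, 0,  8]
λ = 6: alg = 4, geom = 2

Step 1 — factor the characteristic polynomial to read off the algebraic multiplicities:
  χ_A(x) = (x - 6)^4

Step 2 — compute geometric multiplicities via the rank-nullity identity g(λ) = n − rank(A − λI):
  rank(A − (6)·I) = 2, so dim ker(A − (6)·I) = n − 2 = 2

Summary:
  λ = 6: algebraic multiplicity = 4, geometric multiplicity = 2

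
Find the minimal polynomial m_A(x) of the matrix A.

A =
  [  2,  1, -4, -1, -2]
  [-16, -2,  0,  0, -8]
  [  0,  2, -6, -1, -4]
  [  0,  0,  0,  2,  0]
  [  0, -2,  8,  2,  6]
x^4 - 8*x^2 + 16

The characteristic polynomial is χ_A(x) = (x - 2)^3*(x + 2)^2, so the eigenvalues are known. The minimal polynomial is
  m_A(x) = Π_λ (x − λ)^{k_λ}
where k_λ is the size of the *largest* Jordan block for λ (equivalently, the smallest k with (A − λI)^k v = 0 for every generalised eigenvector v of λ).

  λ = -2: largest Jordan block has size 2, contributing (x + 2)^2
  λ = 2: largest Jordan block has size 2, contributing (x − 2)^2

So m_A(x) = (x - 2)^2*(x + 2)^2 = x^4 - 8*x^2 + 16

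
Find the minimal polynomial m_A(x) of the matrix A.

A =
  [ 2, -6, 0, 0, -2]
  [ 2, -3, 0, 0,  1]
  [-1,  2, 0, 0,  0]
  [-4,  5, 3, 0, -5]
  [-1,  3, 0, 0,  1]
x^3

The characteristic polynomial is χ_A(x) = x^5, so the eigenvalues are known. The minimal polynomial is
  m_A(x) = Π_λ (x − λ)^{k_λ}
where k_λ is the size of the *largest* Jordan block for λ (equivalently, the smallest k with (A − λI)^k v = 0 for every generalised eigenvector v of λ).

  λ = 0: largest Jordan block has size 3, contributing (x − 0)^3

So m_A(x) = x^3 = x^3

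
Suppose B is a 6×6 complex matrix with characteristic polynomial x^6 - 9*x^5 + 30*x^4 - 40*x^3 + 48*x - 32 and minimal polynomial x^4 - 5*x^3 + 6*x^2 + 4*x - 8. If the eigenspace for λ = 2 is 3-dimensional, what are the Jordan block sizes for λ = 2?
Block sizes for λ = 2: [3, 1, 1]

Step 1 — from the characteristic polynomial, algebraic multiplicity of λ = 2 is 5. From dim ker(B − (2)·I) = 3, there are exactly 3 Jordan blocks for λ = 2.
Step 2 — from the minimal polynomial, the factor (x − 2)^3 tells us the largest block for λ = 2 has size 3.
Step 3 — with total size 5, 3 blocks, and largest block 3, the block sizes (in nonincreasing order) are [3, 1, 1].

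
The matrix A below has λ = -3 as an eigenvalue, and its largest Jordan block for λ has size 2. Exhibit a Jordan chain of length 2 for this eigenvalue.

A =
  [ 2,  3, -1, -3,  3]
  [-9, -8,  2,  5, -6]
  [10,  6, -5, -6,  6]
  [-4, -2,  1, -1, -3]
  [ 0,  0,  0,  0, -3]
A Jordan chain for λ = -3 of length 2:
v_1 = (5, -9, 10, -4, 0)ᵀ
v_2 = (1, 0, 0, 0, 0)ᵀ

Let N = A − (-3)·I. We want v_2 with N^2 v_2 = 0 but N^1 v_2 ≠ 0; then v_{j-1} := N · v_j for j = 2, …, 2.

Pick v_2 = (1, 0, 0, 0, 0)ᵀ.
Then v_1 = N · v_2 = (5, -9, 10, -4, 0)ᵀ.

Sanity check: (A − (-3)·I) v_1 = (0, 0, 0, 0, 0)ᵀ = 0. ✓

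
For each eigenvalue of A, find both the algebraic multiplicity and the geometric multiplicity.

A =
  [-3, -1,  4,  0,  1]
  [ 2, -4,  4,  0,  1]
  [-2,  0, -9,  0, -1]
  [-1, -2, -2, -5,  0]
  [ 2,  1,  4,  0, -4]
λ = -5: alg = 5, geom = 2

Step 1 — factor the characteristic polynomial to read off the algebraic multiplicities:
  χ_A(x) = (x + 5)^5

Step 2 — compute geometric multiplicities via the rank-nullity identity g(λ) = n − rank(A − λI):
  rank(A − (-5)·I) = 3, so dim ker(A − (-5)·I) = n − 3 = 2

Summary:
  λ = -5: algebraic multiplicity = 5, geometric multiplicity = 2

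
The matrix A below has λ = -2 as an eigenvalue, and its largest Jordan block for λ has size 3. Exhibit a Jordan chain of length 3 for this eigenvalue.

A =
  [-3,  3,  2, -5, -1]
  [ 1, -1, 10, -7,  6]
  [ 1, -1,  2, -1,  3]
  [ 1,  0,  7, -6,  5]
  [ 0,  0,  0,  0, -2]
A Jordan chain for λ = -2 of length 3:
v_1 = (1, 3, 1, 2, 0)ᵀ
v_2 = (-1, 1, 1, 1, 0)ᵀ
v_3 = (1, 0, 0, 0, 0)ᵀ

Let N = A − (-2)·I. We want v_3 with N^3 v_3 = 0 but N^2 v_3 ≠ 0; then v_{j-1} := N · v_j for j = 3, …, 2.

Pick v_3 = (1, 0, 0, 0, 0)ᵀ.
Then v_2 = N · v_3 = (-1, 1, 1, 1, 0)ᵀ.
Then v_1 = N · v_2 = (1, 3, 1, 2, 0)ᵀ.

Sanity check: (A − (-2)·I) v_1 = (0, 0, 0, 0, 0)ᵀ = 0. ✓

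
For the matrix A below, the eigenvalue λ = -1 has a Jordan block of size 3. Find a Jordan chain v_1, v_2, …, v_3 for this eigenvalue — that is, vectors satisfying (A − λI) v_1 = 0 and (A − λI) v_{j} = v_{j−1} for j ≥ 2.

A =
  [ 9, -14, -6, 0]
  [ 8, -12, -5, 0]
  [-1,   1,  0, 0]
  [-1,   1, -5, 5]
A Jordan chain for λ = -1 of length 3:
v_1 = (-6, -3, -3, -3)ᵀ
v_2 = (10, 8, -1, -1)ᵀ
v_3 = (1, 0, 0, 0)ᵀ

Let N = A − (-1)·I. We want v_3 with N^3 v_3 = 0 but N^2 v_3 ≠ 0; then v_{j-1} := N · v_j for j = 3, …, 2.

Pick v_3 = (1, 0, 0, 0)ᵀ.
Then v_2 = N · v_3 = (10, 8, -1, -1)ᵀ.
Then v_1 = N · v_2 = (-6, -3, -3, -3)ᵀ.

Sanity check: (A − (-1)·I) v_1 = (0, 0, 0, 0)ᵀ = 0. ✓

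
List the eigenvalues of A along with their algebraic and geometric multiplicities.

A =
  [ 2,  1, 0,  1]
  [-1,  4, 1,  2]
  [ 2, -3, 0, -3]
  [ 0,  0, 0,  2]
λ = 2: alg = 4, geom = 2

Step 1 — factor the characteristic polynomial to read off the algebraic multiplicities:
  χ_A(x) = (x - 2)^4

Step 2 — compute geometric multiplicities via the rank-nullity identity g(λ) = n − rank(A − λI):
  rank(A − (2)·I) = 2, so dim ker(A − (2)·I) = n − 2 = 2

Summary:
  λ = 2: algebraic multiplicity = 4, geometric multiplicity = 2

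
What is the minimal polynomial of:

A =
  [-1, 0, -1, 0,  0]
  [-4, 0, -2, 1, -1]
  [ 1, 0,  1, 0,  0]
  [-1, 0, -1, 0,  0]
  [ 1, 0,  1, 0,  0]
x^2

The characteristic polynomial is χ_A(x) = x^5, so the eigenvalues are known. The minimal polynomial is
  m_A(x) = Π_λ (x − λ)^{k_λ}
where k_λ is the size of the *largest* Jordan block for λ (equivalently, the smallest k with (A − λI)^k v = 0 for every generalised eigenvector v of λ).

  λ = 0: largest Jordan block has size 2, contributing (x − 0)^2

So m_A(x) = x^2 = x^2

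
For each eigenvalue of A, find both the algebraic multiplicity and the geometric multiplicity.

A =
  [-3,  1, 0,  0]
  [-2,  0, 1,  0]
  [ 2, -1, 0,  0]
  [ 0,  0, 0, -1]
λ = -1: alg = 4, geom = 2

Step 1 — factor the characteristic polynomial to read off the algebraic multiplicities:
  χ_A(x) = (x + 1)^4

Step 2 — compute geometric multiplicities via the rank-nullity identity g(λ) = n − rank(A − λI):
  rank(A − (-1)·I) = 2, so dim ker(A − (-1)·I) = n − 2 = 2

Summary:
  λ = -1: algebraic multiplicity = 4, geometric multiplicity = 2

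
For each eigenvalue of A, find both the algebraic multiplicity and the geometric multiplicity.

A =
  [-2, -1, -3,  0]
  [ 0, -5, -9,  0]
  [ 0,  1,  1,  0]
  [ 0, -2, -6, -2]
λ = -2: alg = 4, geom = 3

Step 1 — factor the characteristic polynomial to read off the algebraic multiplicities:
  χ_A(x) = (x + 2)^4

Step 2 — compute geometric multiplicities via the rank-nullity identity g(λ) = n − rank(A − λI):
  rank(A − (-2)·I) = 1, so dim ker(A − (-2)·I) = n − 1 = 3

Summary:
  λ = -2: algebraic multiplicity = 4, geometric multiplicity = 3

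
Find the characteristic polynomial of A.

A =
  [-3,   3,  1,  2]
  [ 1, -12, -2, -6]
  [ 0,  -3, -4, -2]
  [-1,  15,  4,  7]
x^4 + 12*x^3 + 54*x^2 + 108*x + 81

Expanding det(x·I − A) (e.g. by cofactor expansion or by noting that A is similar to its Jordan form J, which has the same characteristic polynomial as A) gives
  χ_A(x) = x^4 + 12*x^3 + 54*x^2 + 108*x + 81
which factors as (x + 3)^4. The eigenvalues (with algebraic multiplicities) are λ = -3 with multiplicity 4.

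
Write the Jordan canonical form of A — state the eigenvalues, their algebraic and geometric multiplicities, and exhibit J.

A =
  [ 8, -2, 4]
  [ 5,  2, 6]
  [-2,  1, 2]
J_3(4)

The characteristic polynomial is
  det(x·I − A) = x^3 - 12*x^2 + 48*x - 64 = (x - 4)^3

Eigenvalues and multiplicities (the geometric multiplicity of λ is n − rank(A − λI), which equals the number of Jordan blocks for λ):
  λ = 4: algebraic multiplicity = 3, geometric multiplicity = 1

Determining the block sizes for each eigenvalue:
  λ = 4: one block (gm = 1), so the single block has size am = 3 → block sizes [3]

Assembling the blocks gives a Jordan form
J =
  [4, 1, 0]
  [0, 4, 1]
  [0, 0, 4]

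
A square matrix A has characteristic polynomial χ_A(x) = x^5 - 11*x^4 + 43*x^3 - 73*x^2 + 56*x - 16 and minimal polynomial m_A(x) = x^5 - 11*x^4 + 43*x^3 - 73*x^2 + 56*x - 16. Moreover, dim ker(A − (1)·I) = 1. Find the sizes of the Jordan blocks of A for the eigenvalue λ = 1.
Block sizes for λ = 1: [3]

Step 1 — from the characteristic polynomial, algebraic multiplicity of λ = 1 is 3. From dim ker(A − (1)·I) = 1, there are exactly 1 Jordan blocks for λ = 1.
Step 2 — from the minimal polynomial, the factor (x − 1)^3 tells us the largest block for λ = 1 has size 3.
Step 3 — with total size 3, 1 blocks, and largest block 3, the block sizes (in nonincreasing order) are [3].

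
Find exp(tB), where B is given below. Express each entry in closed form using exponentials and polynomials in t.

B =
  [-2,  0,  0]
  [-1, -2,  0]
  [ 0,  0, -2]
e^{tB} =
  [exp(-2*t), 0, 0]
  [-t*exp(-2*t), exp(-2*t), 0]
  [0, 0, exp(-2*t)]

Strategy: write B = P · J · P⁻¹ where J is a Jordan canonical form, so e^{tB} = P · e^{tJ} · P⁻¹, and e^{tJ} can be computed block-by-block.

B has Jordan form
J =
  [-2,  1,  0]
  [ 0, -2,  0]
  [ 0,  0, -2]
(up to reordering of blocks).

Per-block formulas:
  For a 2×2 Jordan block J_2(-2): exp(t · J_2(-2)) = e^(-2t)·(I + t·N), where N is the 2×2 nilpotent shift.
  For a 1×1 block at λ = -2: exp(t · [-2]) = [e^(-2t)].

After assembling e^{tJ} and conjugating by P, we get:

e^{tB} =
  [exp(-2*t), 0, 0]
  [-t*exp(-2*t), exp(-2*t), 0]
  [0, 0, exp(-2*t)]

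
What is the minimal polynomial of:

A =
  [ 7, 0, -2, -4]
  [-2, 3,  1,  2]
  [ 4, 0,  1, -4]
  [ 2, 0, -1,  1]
x^2 - 6*x + 9

The characteristic polynomial is χ_A(x) = (x - 3)^4, so the eigenvalues are known. The minimal polynomial is
  m_A(x) = Π_λ (x − λ)^{k_λ}
where k_λ is the size of the *largest* Jordan block for λ (equivalently, the smallest k with (A − λI)^k v = 0 for every generalised eigenvector v of λ).

  λ = 3: largest Jordan block has size 2, contributing (x − 3)^2

So m_A(x) = (x - 3)^2 = x^2 - 6*x + 9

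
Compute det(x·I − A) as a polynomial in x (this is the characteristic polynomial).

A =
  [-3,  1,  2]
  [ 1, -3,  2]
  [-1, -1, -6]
x^3 + 12*x^2 + 48*x + 64

Expanding det(x·I − A) (e.g. by cofactor expansion or by noting that A is similar to its Jordan form J, which has the same characteristic polynomial as A) gives
  χ_A(x) = x^3 + 12*x^2 + 48*x + 64
which factors as (x + 4)^3. The eigenvalues (with algebraic multiplicities) are λ = -4 with multiplicity 3.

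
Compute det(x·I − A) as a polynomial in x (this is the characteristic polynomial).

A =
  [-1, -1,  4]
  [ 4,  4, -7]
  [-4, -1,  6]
x^3 - 9*x^2 + 27*x - 27

Expanding det(x·I − A) (e.g. by cofactor expansion or by noting that A is similar to its Jordan form J, which has the same characteristic polynomial as A) gives
  χ_A(x) = x^3 - 9*x^2 + 27*x - 27
which factors as (x - 3)^3. The eigenvalues (with algebraic multiplicities) are λ = 3 with multiplicity 3.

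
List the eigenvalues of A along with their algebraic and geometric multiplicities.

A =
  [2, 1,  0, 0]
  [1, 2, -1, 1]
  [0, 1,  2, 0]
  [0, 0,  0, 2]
λ = 2: alg = 4, geom = 2

Step 1 — factor the characteristic polynomial to read off the algebraic multiplicities:
  χ_A(x) = (x - 2)^4

Step 2 — compute geometric multiplicities via the rank-nullity identity g(λ) = n − rank(A − λI):
  rank(A − (2)·I) = 2, so dim ker(A − (2)·I) = n − 2 = 2

Summary:
  λ = 2: algebraic multiplicity = 4, geometric multiplicity = 2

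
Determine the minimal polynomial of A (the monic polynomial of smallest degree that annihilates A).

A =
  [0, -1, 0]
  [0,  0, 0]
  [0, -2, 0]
x^2

The characteristic polynomial is χ_A(x) = x^3, so the eigenvalues are known. The minimal polynomial is
  m_A(x) = Π_λ (x − λ)^{k_λ}
where k_λ is the size of the *largest* Jordan block for λ (equivalently, the smallest k with (A − λI)^k v = 0 for every generalised eigenvector v of λ).

  λ = 0: largest Jordan block has size 2, contributing (x − 0)^2

So m_A(x) = x^2 = x^2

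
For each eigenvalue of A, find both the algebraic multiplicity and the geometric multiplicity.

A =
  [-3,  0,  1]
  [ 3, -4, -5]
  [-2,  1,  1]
λ = -2: alg = 3, geom = 1

Step 1 — factor the characteristic polynomial to read off the algebraic multiplicities:
  χ_A(x) = (x + 2)^3

Step 2 — compute geometric multiplicities via the rank-nullity identity g(λ) = n − rank(A − λI):
  rank(A − (-2)·I) = 2, so dim ker(A − (-2)·I) = n − 2 = 1

Summary:
  λ = -2: algebraic multiplicity = 3, geometric multiplicity = 1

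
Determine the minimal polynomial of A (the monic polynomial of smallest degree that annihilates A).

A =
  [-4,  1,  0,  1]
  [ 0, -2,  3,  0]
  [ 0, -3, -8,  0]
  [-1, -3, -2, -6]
x^3 + 15*x^2 + 75*x + 125

The characteristic polynomial is χ_A(x) = (x + 5)^4, so the eigenvalues are known. The minimal polynomial is
  m_A(x) = Π_λ (x − λ)^{k_λ}
where k_λ is the size of the *largest* Jordan block for λ (equivalently, the smallest k with (A − λI)^k v = 0 for every generalised eigenvector v of λ).

  λ = -5: largest Jordan block has size 3, contributing (x + 5)^3

So m_A(x) = (x + 5)^3 = x^3 + 15*x^2 + 75*x + 125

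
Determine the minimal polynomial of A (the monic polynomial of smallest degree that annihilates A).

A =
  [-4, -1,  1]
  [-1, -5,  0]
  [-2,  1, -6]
x^3 + 15*x^2 + 75*x + 125

The characteristic polynomial is χ_A(x) = (x + 5)^3, so the eigenvalues are known. The minimal polynomial is
  m_A(x) = Π_λ (x − λ)^{k_λ}
where k_λ is the size of the *largest* Jordan block for λ (equivalently, the smallest k with (A − λI)^k v = 0 for every generalised eigenvector v of λ).

  λ = -5: largest Jordan block has size 3, contributing (x + 5)^3

So m_A(x) = (x + 5)^3 = x^3 + 15*x^2 + 75*x + 125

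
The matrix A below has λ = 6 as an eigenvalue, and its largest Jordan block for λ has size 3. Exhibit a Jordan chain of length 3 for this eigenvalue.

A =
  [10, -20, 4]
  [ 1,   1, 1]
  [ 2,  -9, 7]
A Jordan chain for λ = 6 of length 3:
v_1 = (4, 1, 1)ᵀ
v_2 = (4, 1, 2)ᵀ
v_3 = (1, 0, 0)ᵀ

Let N = A − (6)·I. We want v_3 with N^3 v_3 = 0 but N^2 v_3 ≠ 0; then v_{j-1} := N · v_j for j = 3, …, 2.

Pick v_3 = (1, 0, 0)ᵀ.
Then v_2 = N · v_3 = (4, 1, 2)ᵀ.
Then v_1 = N · v_2 = (4, 1, 1)ᵀ.

Sanity check: (A − (6)·I) v_1 = (0, 0, 0)ᵀ = 0. ✓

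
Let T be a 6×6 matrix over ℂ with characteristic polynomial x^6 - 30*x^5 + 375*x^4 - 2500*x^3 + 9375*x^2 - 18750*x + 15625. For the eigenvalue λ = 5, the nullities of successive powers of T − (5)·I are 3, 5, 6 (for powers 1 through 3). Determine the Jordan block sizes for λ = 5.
Block sizes for λ = 5: [3, 2, 1]

From the dimensions of kernels of powers, the number of Jordan blocks of size at least j is d_j − d_{j−1} where d_j = dim ker(N^j) (with d_0 = 0). Computing the differences gives [3, 2, 1].
The number of blocks of size exactly k is (#blocks of size ≥ k) − (#blocks of size ≥ k + 1), so the partition is: 1 block(s) of size 1, 1 block(s) of size 2, 1 block(s) of size 3.
In nonincreasing order the block sizes are [3, 2, 1].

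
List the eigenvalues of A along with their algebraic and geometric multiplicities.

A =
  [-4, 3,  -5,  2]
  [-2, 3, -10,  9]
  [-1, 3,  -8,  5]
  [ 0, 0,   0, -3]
λ = -3: alg = 4, geom = 2

Step 1 — factor the characteristic polynomial to read off the algebraic multiplicities:
  χ_A(x) = (x + 3)^4

Step 2 — compute geometric multiplicities via the rank-nullity identity g(λ) = n − rank(A − λI):
  rank(A − (-3)·I) = 2, so dim ker(A − (-3)·I) = n − 2 = 2

Summary:
  λ = -3: algebraic multiplicity = 4, geometric multiplicity = 2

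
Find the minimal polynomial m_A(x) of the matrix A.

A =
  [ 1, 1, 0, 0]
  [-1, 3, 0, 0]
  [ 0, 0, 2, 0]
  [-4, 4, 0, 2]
x^2 - 4*x + 4

The characteristic polynomial is χ_A(x) = (x - 2)^4, so the eigenvalues are known. The minimal polynomial is
  m_A(x) = Π_λ (x − λ)^{k_λ}
where k_λ is the size of the *largest* Jordan block for λ (equivalently, the smallest k with (A − λI)^k v = 0 for every generalised eigenvector v of λ).

  λ = 2: largest Jordan block has size 2, contributing (x − 2)^2

So m_A(x) = (x - 2)^2 = x^2 - 4*x + 4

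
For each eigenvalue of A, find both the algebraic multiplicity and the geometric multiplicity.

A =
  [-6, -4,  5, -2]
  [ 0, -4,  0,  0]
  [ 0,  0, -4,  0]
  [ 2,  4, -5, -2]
λ = -4: alg = 4, geom = 3

Step 1 — factor the characteristic polynomial to read off the algebraic multiplicities:
  χ_A(x) = (x + 4)^4

Step 2 — compute geometric multiplicities via the rank-nullity identity g(λ) = n − rank(A − λI):
  rank(A − (-4)·I) = 1, so dim ker(A − (-4)·I) = n − 1 = 3

Summary:
  λ = -4: algebraic multiplicity = 4, geometric multiplicity = 3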